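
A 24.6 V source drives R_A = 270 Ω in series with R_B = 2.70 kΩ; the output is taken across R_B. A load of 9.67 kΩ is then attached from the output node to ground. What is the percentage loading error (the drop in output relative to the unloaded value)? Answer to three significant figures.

The divider's output (Thévenin) resistance is R_A‖R_B = 245.5 Ω.
Fractional drop under load = R_th/(R_th + R_L) = 245.5 / (245.5 + 9670) = 0.02475.
So the output falls by 2.48 %.

2.48 %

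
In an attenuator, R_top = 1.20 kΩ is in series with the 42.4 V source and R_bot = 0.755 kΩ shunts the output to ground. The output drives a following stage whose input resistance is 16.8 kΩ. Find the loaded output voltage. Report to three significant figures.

V_out ≈ 15.9 V

The load sits in parallel with R_bot: R_bot‖R_L = (755 × 16800) / (755 + 16800) = 722.5 Ω.
V_out = 42.4 × 722.5 / (1200 + 722.5) = 42.4 × 722.5/1923 = 15.9 V.
(Unloaded it would have been 16.4 V.)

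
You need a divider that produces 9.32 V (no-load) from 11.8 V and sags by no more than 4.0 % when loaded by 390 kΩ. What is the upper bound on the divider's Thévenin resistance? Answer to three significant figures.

Loading drop = R_th/(R_th + R_L) ≤ 0.0400, so R_th ≤ R_L · ε/(1−ε) = 390 kΩ × 0.0400/0.9600 = 16.2 kΩ.
(Any R1, R2 with R2/(R1+R2) = 0.790 and R1‖R2 ≤ 16.2 kΩ will meet the spec.)

R_th ≤ 16.2 kΩ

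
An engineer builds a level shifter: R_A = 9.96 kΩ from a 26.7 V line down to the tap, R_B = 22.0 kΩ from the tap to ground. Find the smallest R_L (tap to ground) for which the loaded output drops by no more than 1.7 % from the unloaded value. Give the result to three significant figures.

Output resistance R_th = R_A‖R_B = (9.96 × 22.0)/31.96 = 6.856 kΩ.
The fractional drop is R_th/(R_th + R_L); requiring this ≤ 0.0170 gives R_L ≥ R_th(1/0.0170 − 1) = 6.856 × 57.82 = 396 kΩ.

R_L(min) ≈ 396 kΩ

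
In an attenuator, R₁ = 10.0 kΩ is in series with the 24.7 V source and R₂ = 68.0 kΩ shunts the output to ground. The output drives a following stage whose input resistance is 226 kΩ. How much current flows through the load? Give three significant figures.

I_L ≈ 0.0917 mA

R₂‖R_L = 52.27 kΩ; V_out = 24.7 × 52.27/62.27 = 20.73 V.
I_L = V_out / R_L = 20.73 / 226 kΩ = 0.0917 mA.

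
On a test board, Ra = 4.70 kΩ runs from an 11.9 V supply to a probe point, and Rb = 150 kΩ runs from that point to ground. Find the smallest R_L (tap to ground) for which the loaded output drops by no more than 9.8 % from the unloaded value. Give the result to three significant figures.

Output resistance R_th = Ra‖Rb = (4.70 × 150)/154.7 = 4.557 kΩ.
The fractional drop is R_th/(R_th + R_L); requiring this ≤ 0.0980 gives R_L ≥ R_th(1/0.0980 − 1) = 4.557 × 9.204 = 41.9 kΩ.

R_L(min) ≈ 41.9 kΩ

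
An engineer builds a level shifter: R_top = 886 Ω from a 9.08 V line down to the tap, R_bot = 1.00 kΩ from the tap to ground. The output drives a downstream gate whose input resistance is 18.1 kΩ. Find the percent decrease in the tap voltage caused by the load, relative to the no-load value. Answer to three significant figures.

The divider's output (Thévenin) resistance is R_top‖R_bot = 469.8 Ω.
Fractional drop under load = R_th/(R_th + R_L) = 469.8 / (469.8 + 18100) = 0.02530.
So the output falls by 2.53 %.

2.53 %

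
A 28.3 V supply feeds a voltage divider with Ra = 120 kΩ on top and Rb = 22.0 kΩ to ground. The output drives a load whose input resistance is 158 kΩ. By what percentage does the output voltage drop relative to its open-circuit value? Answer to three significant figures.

10.5 %

Unloaded V = 28.3 × 22.0/142.0 = 4.3845 V.
Loaded: Rb‖R_L = 19.31 kΩ, giving V = 28.3 × 19.31/139.3 = 3.9229 V.
Drop = (4.3845 − 3.9229) / 4.3845 = 10.5 %.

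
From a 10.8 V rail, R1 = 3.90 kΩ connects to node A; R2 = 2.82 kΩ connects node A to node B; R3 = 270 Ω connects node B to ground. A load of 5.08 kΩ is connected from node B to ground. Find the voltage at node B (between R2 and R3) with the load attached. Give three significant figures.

At node B, R3 is in parallel with the load: R3‖R_L = 256.4 Ω.
Below node A the resistance is R2 + (R3‖R_L) = 3076 Ω, so V_A = 10.8 × 3076/6976 = 4.762 V.
Then V_B = V_A × (R3‖R_L)/(R2 + R3‖R_L) = 4.762 × 256.4/3076 = 0.397 V.

V ≈ 0.397 V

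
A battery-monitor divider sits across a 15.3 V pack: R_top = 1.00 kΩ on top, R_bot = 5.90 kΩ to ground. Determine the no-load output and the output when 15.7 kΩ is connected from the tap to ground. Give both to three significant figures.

Open-circuit: V = 15.3 × 5.90/(1.00 + 5.90) = 13.1 V.
With the load, R_bot becomes R_bot‖R_L = 4.288 kΩ, so V = 15.3 × 4.288/5.288 = 12.4 V.

Unloaded: 13.1 V; loaded: 12.4 V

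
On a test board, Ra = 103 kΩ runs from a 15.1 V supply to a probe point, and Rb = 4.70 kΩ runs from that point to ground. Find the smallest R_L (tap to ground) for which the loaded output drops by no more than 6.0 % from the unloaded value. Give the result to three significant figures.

Output resistance R_th = Ra‖Rb = (103 × 4.70)/107.7 = 4.495 kΩ.
The fractional drop is R_th/(R_th + R_L); requiring this ≤ 0.0600 gives R_L ≥ R_th(1/0.0600 − 1) = 4.495 × 15.67 = 70.4 kΩ.

R_L(min) ≈ 70.4 kΩ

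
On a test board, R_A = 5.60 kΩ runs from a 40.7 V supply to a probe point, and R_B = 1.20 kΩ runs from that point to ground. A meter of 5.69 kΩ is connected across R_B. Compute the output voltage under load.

V_out ≈ 6.12 V

The load sits in parallel with R_B: R_B‖R_L = (1.20 × 5.69) / (1.20 + 5.69) = 0.9910 kΩ.
V_out = 40.7 × 0.9910 / (5.60 + 0.9910) = 40.7 × 0.9910/6.591 = 6.12 V.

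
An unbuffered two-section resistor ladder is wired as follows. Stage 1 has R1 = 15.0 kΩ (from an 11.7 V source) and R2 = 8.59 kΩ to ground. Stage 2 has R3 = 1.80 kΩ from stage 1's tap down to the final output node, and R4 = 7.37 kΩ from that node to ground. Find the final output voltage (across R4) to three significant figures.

V_out ≈ 2.15 V

Stage 2 presents R3+R4 = 9.170 kΩ as a load on stage 1's tap.
Stage 1's lower leg becomes R2‖(R3+R4) = 4.435 kΩ, so V_mid = 11.7 × 4.435/19.44 = 2.670 V.
Stage 2 is itself unloaded: V_out = V_mid × R4/(R3+R4) = 2.670 × 7.37/9.170 = 2.15 V.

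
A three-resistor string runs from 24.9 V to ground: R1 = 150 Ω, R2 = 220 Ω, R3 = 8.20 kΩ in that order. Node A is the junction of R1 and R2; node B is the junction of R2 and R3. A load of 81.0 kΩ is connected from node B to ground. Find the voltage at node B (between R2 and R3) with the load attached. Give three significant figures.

V ≈ 23.7 V

At node B, R3 is in parallel with the load: R3‖R_L = 7446 Ω.
Below node A the resistance is R2 + (R3‖R_L) = 7666 Ω, so V_A = 24.9 × 7666/7816 = 24.42 V.
Then V_B = V_A × (R3‖R_L)/(R2 + R3‖R_L) = 24.42 × 7446/7666 = 23.7 V.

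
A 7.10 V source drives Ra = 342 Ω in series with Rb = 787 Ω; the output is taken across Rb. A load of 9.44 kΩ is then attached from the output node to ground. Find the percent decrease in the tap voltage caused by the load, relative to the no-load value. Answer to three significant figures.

2.46 %

The divider's output (Thévenin) resistance is Ra‖Rb = 238.4 Ω.
Fractional drop under load = R_th/(R_th + R_L) = 238.4 / (238.4 + 9440) = 0.02463.
So the output falls by 2.46 %.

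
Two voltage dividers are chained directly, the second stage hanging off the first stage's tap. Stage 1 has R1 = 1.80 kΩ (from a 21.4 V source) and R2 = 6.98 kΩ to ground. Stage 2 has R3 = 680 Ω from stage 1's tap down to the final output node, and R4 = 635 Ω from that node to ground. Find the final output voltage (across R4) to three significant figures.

V_out ≈ 3.93 V

Stage 2 presents R3+R4 = 1315 Ω as a load on stage 1's tap.
Stage 1's lower leg becomes R2‖(R3+R4) = 1107 Ω, so V_mid = 21.4 × 1107/2907 = 8.147 V.
Stage 2 is itself unloaded: V_out = V_mid × R4/(R3+R4) = 8.147 × 635/1315 = 3.93 V.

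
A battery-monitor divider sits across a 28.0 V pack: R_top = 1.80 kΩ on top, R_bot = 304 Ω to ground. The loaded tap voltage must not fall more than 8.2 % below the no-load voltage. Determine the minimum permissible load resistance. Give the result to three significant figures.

Output resistance R_th = R_top‖R_bot = (1800 × 304)/2104 = 260.1 Ω.
The fractional drop is R_th/(R_th + R_L); requiring this ≤ 0.0820 gives R_L ≥ R_th(1/0.0820 − 1) = 260.1 × 11.20 = 2.91 kΩ.

R_L(min) ≈ 2.91 kΩ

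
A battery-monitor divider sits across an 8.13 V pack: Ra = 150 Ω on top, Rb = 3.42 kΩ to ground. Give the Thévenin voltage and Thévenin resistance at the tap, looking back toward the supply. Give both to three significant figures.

V_th = 7.79 V, R_th = 144 Ω

V_th is the open-circuit tap voltage: 8.13 × 3420/(150 + 3420) = 7.79 V.
With the supply zeroed, Ra and Rb appear in parallel from the tap: R_th = Ra‖Rb = (150 × 3420)/3570 = 144 Ω.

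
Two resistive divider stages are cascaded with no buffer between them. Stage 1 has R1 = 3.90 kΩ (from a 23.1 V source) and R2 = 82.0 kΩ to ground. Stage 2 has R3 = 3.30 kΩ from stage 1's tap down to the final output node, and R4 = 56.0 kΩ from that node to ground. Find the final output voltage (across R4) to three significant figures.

V_out ≈ 19.6 V

Stage 2 presents R3+R4 = 59.30 kΩ as a load on stage 1's tap.
Stage 1's lower leg becomes R2‖(R3+R4) = 34.41 kΩ, so V_mid = 23.1 × 34.41/38.31 = 20.75 V.
Stage 2 is itself unloaded: V_out = V_mid × R4/(R3+R4) = 20.75 × 56.0/59.30 = 19.6 V.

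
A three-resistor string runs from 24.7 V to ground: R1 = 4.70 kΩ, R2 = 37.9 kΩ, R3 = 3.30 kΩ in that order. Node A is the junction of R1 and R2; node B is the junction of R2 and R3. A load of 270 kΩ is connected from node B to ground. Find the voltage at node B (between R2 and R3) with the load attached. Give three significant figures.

At node B, R3 is in parallel with the load: R3‖R_L = 3.260 kΩ.
Below node A the resistance is R2 + (R3‖R_L) = 41.16 kΩ, so V_A = 24.7 × 41.16/45.86 = 22.17 V.
Then V_B = V_A × (R3‖R_L)/(R2 + R3‖R_L) = 22.17 × 3.260/41.16 = 1.76 V.

V ≈ 1.76 V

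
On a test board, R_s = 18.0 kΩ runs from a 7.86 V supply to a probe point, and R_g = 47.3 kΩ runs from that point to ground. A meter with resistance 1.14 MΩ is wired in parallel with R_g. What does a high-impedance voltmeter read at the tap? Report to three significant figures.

The load sits in parallel with R_g: R_g‖R_L = (47.3 × 1140) / (47.3 + 1140) = 45.42 kΩ.
V_out = 7.86 × 45.42 / (18.0 + 45.42) = 7.86 × 45.42/63.42 = 5.63 V.
(Unloaded it would have been 5.69 V.)

V_out ≈ 5.63 V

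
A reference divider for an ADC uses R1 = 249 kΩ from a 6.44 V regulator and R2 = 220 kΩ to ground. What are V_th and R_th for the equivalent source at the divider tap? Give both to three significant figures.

V_th is the open-circuit tap voltage: 6.44 × 220/(249 + 220) = 3.02 V.
With the supply zeroed, R1 and R2 appear in parallel from the tap: R_th = R1‖R2 = (249 × 220)/469.0 = 117 kΩ.

V_th = 3.02 V, R_th = 117 kΩ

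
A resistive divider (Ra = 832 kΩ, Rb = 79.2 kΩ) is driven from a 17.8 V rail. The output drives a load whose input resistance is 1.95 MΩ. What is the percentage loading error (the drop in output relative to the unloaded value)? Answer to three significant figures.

3.58 %

The divider's output (Thévenin) resistance is Ra‖Rb = 72.32 kΩ.
Fractional drop under load = R_th/(R_th + R_L) = 72.32 / (72.32 + 1950) = 0.03576.
So the output falls by 3.58 %.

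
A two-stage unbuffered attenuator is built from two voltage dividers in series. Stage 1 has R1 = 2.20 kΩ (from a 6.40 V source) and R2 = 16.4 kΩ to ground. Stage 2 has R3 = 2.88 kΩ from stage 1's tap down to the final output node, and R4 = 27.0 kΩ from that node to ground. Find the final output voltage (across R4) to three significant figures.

Stage 2 presents R3+R4 = 29.88 kΩ as a load on stage 1's tap.
Stage 1's lower leg becomes R2‖(R3+R4) = 10.59 kΩ, so V_mid = 6.40 × 10.59/12.79 = 5.299 V.
Stage 2 is itself unloaded: V_out = V_mid × R4/(R3+R4) = 5.299 × 27.0/29.88 = 4.79 V.

V_out ≈ 4.79 V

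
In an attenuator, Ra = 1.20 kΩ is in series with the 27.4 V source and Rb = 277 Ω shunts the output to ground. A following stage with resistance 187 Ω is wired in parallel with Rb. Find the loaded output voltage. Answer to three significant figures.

V_out ≈ 2.33 V

The load sits in parallel with Rb: Rb‖R_L = (277 × 187) / (277 + 187) = 111.6 Ω.
V_out = 27.4 × 111.6 / (1200 + 111.6) = 27.4 × 111.6/1312 = 2.33 V.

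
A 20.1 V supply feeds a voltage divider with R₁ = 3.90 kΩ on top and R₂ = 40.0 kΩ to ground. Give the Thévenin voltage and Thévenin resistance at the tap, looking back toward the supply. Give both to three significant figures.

V_th = 18.3 V, R_th = 3.55 kΩ

V_th is the open-circuit tap voltage: 20.1 × 40.0/(3.90 + 40.0) = 18.3 V.
With the supply zeroed, R₁ and R₂ appear in parallel from the tap: R_th = R₁‖R₂ = (3.90 × 40.0)/43.90 = 3.55 kΩ.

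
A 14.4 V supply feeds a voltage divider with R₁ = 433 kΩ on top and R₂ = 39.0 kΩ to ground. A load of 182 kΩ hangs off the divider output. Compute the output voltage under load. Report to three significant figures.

V_out ≈ 0.994 V

The load sits in parallel with R₂: R₂‖R_L = (39.0 × 182) / (39.0 + 182) = 32.12 kΩ.
V_out = 14.4 × 32.12 / (433 + 32.12) = 14.4 × 32.12/465.1 = 0.994 V.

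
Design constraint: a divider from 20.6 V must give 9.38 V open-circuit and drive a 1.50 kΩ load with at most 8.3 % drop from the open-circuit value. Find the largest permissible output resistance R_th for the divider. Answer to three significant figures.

R_th ≤ 136 Ω

Loading drop = R_th/(R_th + R_L) ≤ 0.0830, so R_th ≤ R_L · ε/(1−ε) = 1.50 kΩ × 0.0830/0.9170 = 136 Ω.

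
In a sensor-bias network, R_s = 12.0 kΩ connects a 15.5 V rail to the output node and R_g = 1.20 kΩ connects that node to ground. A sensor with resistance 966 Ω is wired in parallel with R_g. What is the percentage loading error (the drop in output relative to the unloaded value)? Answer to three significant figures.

The divider's output (Thévenin) resistance is R_s‖R_g = 1091 Ω.
Fractional drop under load = R_th/(R_th + R_L) = 1091 / (1091 + 966) = 0.5304.
So the output falls by 53.0 %.

53.0 %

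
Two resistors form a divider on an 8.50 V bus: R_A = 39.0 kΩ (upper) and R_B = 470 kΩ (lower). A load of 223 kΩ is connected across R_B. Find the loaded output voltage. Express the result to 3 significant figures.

V_out ≈ 6.76 V

The load sits in parallel with R_B: R_B‖R_L = (470 × 223) / (470 + 223) = 151.2 kΩ.
V_out = 8.50 × 151.2 / (39.0 + 151.2) = 8.50 × 151.2/190.2 = 6.76 V.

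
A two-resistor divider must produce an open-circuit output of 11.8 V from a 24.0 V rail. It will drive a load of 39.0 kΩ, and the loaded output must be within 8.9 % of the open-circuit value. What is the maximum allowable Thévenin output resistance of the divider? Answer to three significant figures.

Loading drop = R_th/(R_th + R_L) ≤ 0.0890, so R_th ≤ R_L · ε/(1−ε) = 39.0 kΩ × 0.0890/0.9110 = 3.81 kΩ.
(Any R1, R2 with R2/(R1+R2) = 0.492 and R1‖R2 ≤ 3.81 kΩ will meet the spec.)

R_th ≤ 3.81 kΩ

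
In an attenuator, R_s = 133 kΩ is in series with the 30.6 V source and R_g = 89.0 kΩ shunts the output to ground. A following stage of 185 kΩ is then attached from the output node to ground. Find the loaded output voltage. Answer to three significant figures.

The load sits in parallel with R_g: R_g‖R_L = (89.0 × 185) / (89.0 + 185) = 60.09 kΩ.
V_out = 30.6 × 60.09 / (133 + 60.09) = 30.6 × 60.09/193.1 = 9.52 V.

V_out ≈ 9.52 V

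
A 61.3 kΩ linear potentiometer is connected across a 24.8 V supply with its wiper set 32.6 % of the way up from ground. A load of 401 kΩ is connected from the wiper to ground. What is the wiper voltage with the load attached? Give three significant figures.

V ≈ 7.82 V

The wiper splits the pot into (1−α)R = 41.32 kΩ above and αR = 19.98 kΩ below.
Lower section ‖ load = 19.04 kΩ.
V_wiper = 24.8 × 19.04/(41.32 + 19.04) = 7.82 V.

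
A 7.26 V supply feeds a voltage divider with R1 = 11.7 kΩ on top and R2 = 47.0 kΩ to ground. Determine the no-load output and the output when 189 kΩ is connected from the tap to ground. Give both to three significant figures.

Open-circuit: V = 7.26 × 47.0/(11.7 + 47.0) = 5.81 V.
With the load, R2 becomes R2‖R_L = 37.64 kΩ, so V = 7.26 × 37.64/49.34 = 5.54 V.

Unloaded: 5.81 V; loaded: 5.54 V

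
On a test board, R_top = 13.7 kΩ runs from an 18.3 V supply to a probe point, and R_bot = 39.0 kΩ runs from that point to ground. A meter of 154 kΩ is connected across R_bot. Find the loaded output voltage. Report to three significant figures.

V_out ≈ 12.7 V

The load sits in parallel with R_bot: R_bot‖R_L = (39.0 × 154) / (39.0 + 154) = 31.12 kΩ.
V_out = 18.3 × 31.12 / (13.7 + 31.12) = 18.3 × 31.12/44.82 = 12.7 V.
(Unloaded it would have been 13.5 V.)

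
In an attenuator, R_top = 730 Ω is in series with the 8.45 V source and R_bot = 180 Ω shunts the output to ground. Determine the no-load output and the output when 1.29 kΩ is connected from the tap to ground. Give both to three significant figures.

Open-circuit: V = 8.45 × 180/(730 + 180) = 1.67 V.
With the load, R_bot becomes R_bot‖R_L = 158.0 Ω, so V = 8.45 × 158.0/888.0 = 1.50 V.

Unloaded: 1.67 V; loaded: 1.50 V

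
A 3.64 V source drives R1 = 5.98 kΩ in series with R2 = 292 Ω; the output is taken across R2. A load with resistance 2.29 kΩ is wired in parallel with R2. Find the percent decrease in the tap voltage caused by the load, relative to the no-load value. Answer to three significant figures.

Unloaded V = 3.64 × 292/6272 = 0.16946 V.
Loaded: R2‖R_L = 259.0 Ω, giving V = 3.64 × 259.0/6239 = 0.15109 V.
Drop = (0.16946 − 0.15109) / 0.16946 = 10.8 %.

10.8 %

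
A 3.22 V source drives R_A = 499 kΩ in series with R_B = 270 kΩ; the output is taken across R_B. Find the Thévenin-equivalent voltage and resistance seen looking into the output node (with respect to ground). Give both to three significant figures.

V_th is the open-circuit tap voltage: 3.22 × 270/(499 + 270) = 1.13 V.
With the supply zeroed, R_A and R_B appear in parallel from the tap: R_th = R_A‖R_B = (499 × 270)/769.0 = 175 kΩ.

V_th = 1.13 V, R_th = 175 kΩ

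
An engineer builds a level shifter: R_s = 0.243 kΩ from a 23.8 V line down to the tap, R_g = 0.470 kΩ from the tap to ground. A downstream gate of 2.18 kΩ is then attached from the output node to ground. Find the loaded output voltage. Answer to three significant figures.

V_out ≈ 14.6 V

The load sits in parallel with R_g: R_g‖R_L = (470 × 2180) / (470 + 2180) = 386.6 Ω.
V_out = 23.8 × 386.6 / (243 + 386.6) = 23.8 × 386.6/629.6 = 14.6 V.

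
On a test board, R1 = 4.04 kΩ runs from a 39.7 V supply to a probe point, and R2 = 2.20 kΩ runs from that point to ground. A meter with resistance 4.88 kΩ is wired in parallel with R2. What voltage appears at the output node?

V_out ≈ 10.8 V

The load sits in parallel with R2: R2‖R_L = (2.20 × 4.88) / (2.20 + 4.88) = 1.516 kΩ.
V_out = 39.7 × 1.516 / (4.04 + 1.516) = 39.7 × 1.516/5.556 = 10.8 V.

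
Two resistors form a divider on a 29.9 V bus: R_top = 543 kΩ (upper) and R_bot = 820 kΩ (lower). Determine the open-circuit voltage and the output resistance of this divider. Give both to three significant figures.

V_th = 18.0 V, R_th = 327 kΩ

V_th is the open-circuit tap voltage: 29.9 × 820/(543 + 820) = 18.0 V.
With the supply zeroed, R_top and R_bot appear in parallel from the tap: R_th = R_top‖R_bot = (543 × 820)/1363 = 327 kΩ.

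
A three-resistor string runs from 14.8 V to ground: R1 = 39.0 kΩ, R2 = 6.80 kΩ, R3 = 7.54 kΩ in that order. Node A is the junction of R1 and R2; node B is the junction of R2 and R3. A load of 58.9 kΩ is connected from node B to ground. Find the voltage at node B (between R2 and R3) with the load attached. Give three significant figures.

At node B, R3 is in parallel with the load: R3‖R_L = 6.684 kΩ.
Below node A the resistance is R2 + (R3‖R_L) = 13.48 kΩ, so V_A = 14.8 × 13.48/52.48 = 3.802 V.
Then V_B = V_A × (R3‖R_L)/(R2 + R3‖R_L) = 3.802 × 6.684/13.48 = 1.88 V.

V ≈ 1.88 V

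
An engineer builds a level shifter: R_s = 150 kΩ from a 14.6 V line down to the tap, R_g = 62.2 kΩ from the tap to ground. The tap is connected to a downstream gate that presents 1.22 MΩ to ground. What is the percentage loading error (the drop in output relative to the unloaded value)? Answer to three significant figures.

The divider's output (Thévenin) resistance is R_s‖R_g = 43.97 kΩ.
Fractional drop under load = R_th/(R_th + R_L) = 43.97 / (43.97 + 1220) = 0.03479.
So the output falls by 3.48 %.

3.48 %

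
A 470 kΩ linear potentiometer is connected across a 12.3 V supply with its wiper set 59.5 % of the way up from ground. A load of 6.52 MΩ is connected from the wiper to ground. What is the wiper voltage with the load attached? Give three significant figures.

V ≈ 7.19 V

The wiper splits the pot into (1−α)R = 190.3 kΩ above and αR = 279.6 kΩ below.
Lower section ‖ load = 268.1 kΩ.
V_wiper = 12.3 × 268.1/(190.3 + 268.1) = 7.19 V.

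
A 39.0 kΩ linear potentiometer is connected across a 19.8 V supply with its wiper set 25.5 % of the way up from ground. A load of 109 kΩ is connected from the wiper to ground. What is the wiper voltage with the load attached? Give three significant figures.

The wiper splits the pot into (1−α)R = 29.05 kΩ above and αR = 9.945 kΩ below.
Lower section ‖ load = 9.113 kΩ.
V_wiper = 19.8 × 9.113/(29.05 + 9.113) = 4.73 V.

V ≈ 4.73 V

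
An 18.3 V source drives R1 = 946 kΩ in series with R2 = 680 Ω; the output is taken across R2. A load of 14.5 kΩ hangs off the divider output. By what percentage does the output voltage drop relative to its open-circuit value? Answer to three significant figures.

The divider's output (Thévenin) resistance is R1‖R2 = 679.5 Ω.
Fractional drop under load = R_th/(R_th + R_L) = 679.5 / (679.5 + 14500) = 0.04477.
So the output falls by 4.48 %.

4.48 %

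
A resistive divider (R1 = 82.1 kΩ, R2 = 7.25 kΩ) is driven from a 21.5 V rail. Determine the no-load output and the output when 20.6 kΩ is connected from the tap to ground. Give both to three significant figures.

Open-circuit: V = 21.5 × 7.25/(82.1 + 7.25) = 1.74 V.
With the load, R2 becomes R2‖R_L = 5.363 kΩ, so V = 21.5 × 5.363/87.46 = 1.32 V.

Unloaded: 1.74 V; loaded: 1.32 V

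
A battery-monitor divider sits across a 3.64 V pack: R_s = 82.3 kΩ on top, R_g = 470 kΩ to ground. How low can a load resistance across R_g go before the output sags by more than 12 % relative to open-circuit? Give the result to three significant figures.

Output resistance R_th = R_s‖R_g = (82.3 × 470)/552.3 = 70.04 kΩ.
The fractional drop is R_th/(R_th + R_L); requiring this ≤ 0.120 gives R_L ≥ R_th(1/0.120 − 1) = 70.04 × 7.333 = 514 kΩ.

R_L(min) ≈ 514 kΩ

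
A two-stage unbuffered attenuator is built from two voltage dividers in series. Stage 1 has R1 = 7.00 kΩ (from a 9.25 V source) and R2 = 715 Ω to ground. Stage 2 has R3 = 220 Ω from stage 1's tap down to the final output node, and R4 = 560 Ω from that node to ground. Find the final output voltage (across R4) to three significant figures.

V_out ≈ 0.336 V

Stage 2 presents R3+R4 = 780.0 Ω as a load on stage 1's tap.
Stage 1's lower leg becomes R2‖(R3+R4) = 373.0 Ω, so V_mid = 9.25 × 373.0/7373 = 0.4680 V.
Stage 2 is itself unloaded: V_out = V_mid × R4/(R3+R4) = 0.4680 × 560/780.0 = 0.336 V.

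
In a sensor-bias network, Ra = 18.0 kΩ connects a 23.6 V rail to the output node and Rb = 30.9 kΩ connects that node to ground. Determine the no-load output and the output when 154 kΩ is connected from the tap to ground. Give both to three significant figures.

Open-circuit: V = 23.6 × 30.9/(18.0 + 30.9) = 14.9 V.
With the load, Rb becomes Rb‖R_L = 25.74 kΩ, so V = 23.6 × 25.74/43.74 = 13.9 V.

Unloaded: 14.9 V; loaded: 13.9 V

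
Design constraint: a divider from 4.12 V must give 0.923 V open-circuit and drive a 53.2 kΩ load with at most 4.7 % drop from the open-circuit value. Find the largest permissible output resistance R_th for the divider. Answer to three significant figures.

Loading drop = R_th/(R_th + R_L) ≤ 0.0470, so R_th ≤ R_L · ε/(1−ε) = 53.2 kΩ × 0.0470/0.9530 = 2.62 kΩ.

R_th ≤ 2.62 kΩ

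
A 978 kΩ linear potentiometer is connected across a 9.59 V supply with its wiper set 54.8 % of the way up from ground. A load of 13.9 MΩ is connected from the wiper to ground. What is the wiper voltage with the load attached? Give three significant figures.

V ≈ 5.17 V

The wiper splits the pot into (1−α)R = 442.1 kΩ above and αR = 535.9 kΩ below.
Lower section ‖ load = 516.0 kΩ.
V_wiper = 9.59 × 516.0/(442.1 + 516.0) = 5.17 V.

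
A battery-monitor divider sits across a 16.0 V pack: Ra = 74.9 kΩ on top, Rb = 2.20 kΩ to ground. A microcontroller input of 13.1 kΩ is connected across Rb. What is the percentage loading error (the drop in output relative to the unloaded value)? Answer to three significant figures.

14.0 %

Unloaded V = 16.0 × 2.20/77.10 = 0.45655 V.
Loaded: Rb‖R_L = 1.884 kΩ, giving V = 16.0 × 1.884/76.78 = 0.39251 V.
Drop = (0.45655 − 0.39251) / 0.45655 = 14.0 %.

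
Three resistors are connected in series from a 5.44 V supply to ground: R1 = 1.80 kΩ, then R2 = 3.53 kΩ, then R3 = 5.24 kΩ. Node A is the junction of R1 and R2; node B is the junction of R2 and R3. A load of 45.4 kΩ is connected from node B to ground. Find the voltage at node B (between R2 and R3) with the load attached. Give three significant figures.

At node B, R3 is in parallel with the load: R3‖R_L = 4.698 kΩ.
Below node A the resistance is R2 + (R3‖R_L) = 8.228 kΩ, so V_A = 5.44 × 8.228/10.03 = 4.464 V.
Then V_B = V_A × (R3‖R_L)/(R2 + R3‖R_L) = 4.464 × 4.698/8.228 = 2.55 V.

V ≈ 2.55 V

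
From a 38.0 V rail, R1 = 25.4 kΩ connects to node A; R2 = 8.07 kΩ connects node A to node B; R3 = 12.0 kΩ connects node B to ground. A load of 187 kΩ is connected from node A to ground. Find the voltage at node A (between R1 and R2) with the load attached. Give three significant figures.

V ≈ 15.8 V

Below node A the series string R2+R3 = 20.07 kΩ sits in parallel with the 187 kΩ load: 18.12 kΩ.
V_A = 38.0 × 18.12/(25.4 + 18.12) = 15.8 V.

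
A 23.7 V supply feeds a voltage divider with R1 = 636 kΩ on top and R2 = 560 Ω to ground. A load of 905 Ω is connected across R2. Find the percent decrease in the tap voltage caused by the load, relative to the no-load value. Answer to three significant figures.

Unloaded V = 23.7 × 560/636600 = 0.02085 V.
Loaded: R2‖R_L = 345.9 Ω, giving V = 23.7 × 345.9/636300 = 0.01288 V.
Drop = (0.02085 − 0.01288) / 0.02085 = 38.2 %.

38.2 %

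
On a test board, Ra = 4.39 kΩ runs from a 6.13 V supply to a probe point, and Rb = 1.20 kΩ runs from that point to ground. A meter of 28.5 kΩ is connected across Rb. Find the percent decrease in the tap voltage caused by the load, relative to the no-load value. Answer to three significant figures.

3.20 %

The divider's output (Thévenin) resistance is Ra‖Rb = 0.9424 kΩ.
Fractional drop under load = R_th/(R_th + R_L) = 0.9424 / (0.9424 + 28.5) = 0.03201.
So the output falls by 3.20 %.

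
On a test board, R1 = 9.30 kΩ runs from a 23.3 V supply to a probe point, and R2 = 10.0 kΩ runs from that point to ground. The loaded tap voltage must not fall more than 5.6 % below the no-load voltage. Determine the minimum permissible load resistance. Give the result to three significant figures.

Output resistance R_th = R1‖R2 = (9.30 × 10.0)/19.30 = 4.819 kΩ.
The fractional drop is R_th/(R_th + R_L); requiring this ≤ 0.0560 gives R_L ≥ R_th(1/0.0560 − 1) = 4.819 × 16.86 = 81.2 kΩ.

R_L(min) ≈ 81.2 kΩ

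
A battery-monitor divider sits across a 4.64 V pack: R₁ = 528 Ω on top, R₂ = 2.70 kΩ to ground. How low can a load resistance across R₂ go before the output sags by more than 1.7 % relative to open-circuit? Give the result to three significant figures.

Output resistance R_th = R₁‖R₂ = (528 × 2700)/3228 = 441.6 Ω.
The fractional drop is R_th/(R_th + R_L); requiring this ≤ 0.0170 gives R_L ≥ R_th(1/0.0170 − 1) = 441.6 × 57.82 = 25.5 kΩ.

R_L(min) ≈ 25.5 kΩ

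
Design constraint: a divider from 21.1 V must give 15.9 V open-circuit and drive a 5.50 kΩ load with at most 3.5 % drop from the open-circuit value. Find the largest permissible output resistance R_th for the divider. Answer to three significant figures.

Loading drop = R_th/(R_th + R_L) ≤ 0.0350, so R_th ≤ R_L · ε/(1−ε) = 5.50 kΩ × 0.0350/0.9650 = 199 Ω.
(Any R1, R2 with R2/(R1+R2) = 0.754 and R1‖R2 ≤ 199 Ω will meet the spec.)

R_th ≤ 199 Ω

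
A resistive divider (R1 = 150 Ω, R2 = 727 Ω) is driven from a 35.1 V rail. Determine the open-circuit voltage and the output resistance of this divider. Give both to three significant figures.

V_th is the open-circuit tap voltage: 35.1 × 727/(150 + 727) = 29.1 V.
With the supply zeroed, R1 and R2 appear in parallel from the tap: R_th = R1‖R2 = (150 × 727)/877.0 = 124 Ω.

V_th = 29.1 V, R_th = 124 Ω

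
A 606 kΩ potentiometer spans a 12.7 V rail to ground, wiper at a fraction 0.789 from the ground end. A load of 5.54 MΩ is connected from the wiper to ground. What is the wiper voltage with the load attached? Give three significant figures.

The wiper splits the pot into (1−α)R = 127.9 kΩ above and αR = 478.1 kΩ below.
Lower section ‖ load = 440.1 kΩ.
V_wiper = 12.7 × 440.1/(127.9 + 440.1) = 9.84 V.

V ≈ 9.84 V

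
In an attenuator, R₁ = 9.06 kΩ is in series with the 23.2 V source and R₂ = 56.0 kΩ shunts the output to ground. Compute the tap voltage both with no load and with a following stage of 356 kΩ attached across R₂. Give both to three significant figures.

Open-circuit: V = 23.2 × 56.0/(9.06 + 56.0) = 20.0 V.
With the load, R₂ becomes R₂‖R_L = 48.39 kΩ, so V = 23.2 × 48.39/57.45 = 19.5 V.

Unloaded: 20.0 V; loaded: 19.5 V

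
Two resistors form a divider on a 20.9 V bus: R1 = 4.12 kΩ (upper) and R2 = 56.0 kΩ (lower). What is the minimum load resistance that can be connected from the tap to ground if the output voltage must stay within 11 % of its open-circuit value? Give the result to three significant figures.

R_L(min) ≈ 31.1 kΩ

Output resistance R_th = R1‖R2 = (4.12 × 56.0)/60.12 = 3.838 kΩ.
The fractional drop is R_th/(R_th + R_L); requiring this ≤ 0.110 gives R_L ≥ R_th(1/0.110 − 1) = 3.838 × 8.091 = 31.1 kΩ.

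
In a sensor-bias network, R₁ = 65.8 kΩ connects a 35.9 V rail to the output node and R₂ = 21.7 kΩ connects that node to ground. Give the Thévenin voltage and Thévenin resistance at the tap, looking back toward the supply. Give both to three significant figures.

V_th is the open-circuit tap voltage: 35.9 × 21.7/(65.8 + 21.7) = 8.90 V.
With the supply zeroed, R₁ and R₂ appear in parallel from the tap: R_th = R₁‖R₂ = (65.8 × 21.7)/87.50 = 16.3 kΩ.

V_th = 8.90 V, R_th = 16.3 kΩ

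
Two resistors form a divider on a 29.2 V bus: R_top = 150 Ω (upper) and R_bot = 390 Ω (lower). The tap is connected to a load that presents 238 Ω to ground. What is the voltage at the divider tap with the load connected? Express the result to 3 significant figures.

V_out ≈ 14.5 V

The load sits in parallel with R_bot: R_bot‖R_L = (390 × 238) / (390 + 238) = 147.8 Ω.
V_out = 29.2 × 147.8 / (150 + 147.8) = 29.2 × 147.8/297.8 = 14.5 V.
(Unloaded it would have been 21.1 V.)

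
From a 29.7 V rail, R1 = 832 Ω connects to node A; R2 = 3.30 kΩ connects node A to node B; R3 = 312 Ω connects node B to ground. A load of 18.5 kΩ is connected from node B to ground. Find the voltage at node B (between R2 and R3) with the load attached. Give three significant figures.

V ≈ 2.05 V

At node B, R3 is in parallel with the load: R3‖R_L = 306.8 Ω.
Below node A the resistance is R2 + (R3‖R_L) = 3607 Ω, so V_A = 29.7 × 3607/4439 = 24.13 V.
Then V_B = V_A × (R3‖R_L)/(R2 + R3‖R_L) = 24.13 × 306.8/3607 = 2.05 V.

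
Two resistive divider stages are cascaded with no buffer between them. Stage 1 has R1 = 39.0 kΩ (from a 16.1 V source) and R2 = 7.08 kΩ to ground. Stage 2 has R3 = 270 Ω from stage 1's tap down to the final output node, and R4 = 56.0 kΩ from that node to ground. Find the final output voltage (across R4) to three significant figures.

V_out ≈ 2.22 V

Stage 2 presents R3+R4 = 56270 Ω as a load on stage 1's tap.
Stage 1's lower leg becomes R2‖(R3+R4) = 6289 Ω, so V_mid = 16.1 × 6289/45290 = 2.236 V.
Stage 2 is itself unloaded: V_out = V_mid × R4/(R3+R4) = 2.236 × 56000/56270 = 2.22 V.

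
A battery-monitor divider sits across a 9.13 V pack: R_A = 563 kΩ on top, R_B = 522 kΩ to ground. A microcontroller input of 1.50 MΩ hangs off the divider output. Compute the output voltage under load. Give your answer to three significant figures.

V_out ≈ 3.72 V

The load sits in parallel with R_B: R_B‖R_L = (522 × 1500) / (522 + 1500) = 387.2 kΩ.
V_out = 9.13 × 387.2 / (563 + 387.2) = 9.13 × 387.2/950.2 = 3.72 V.
(Unloaded it would have been 4.39 V.)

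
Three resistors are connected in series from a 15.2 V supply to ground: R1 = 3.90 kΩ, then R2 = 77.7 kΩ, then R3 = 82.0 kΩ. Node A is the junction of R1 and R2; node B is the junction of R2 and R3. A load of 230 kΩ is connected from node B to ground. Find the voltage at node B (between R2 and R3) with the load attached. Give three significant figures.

V ≈ 6.47 V

At node B, R3 is in parallel with the load: R3‖R_L = 60.45 kΩ.
Below node A the resistance is R2 + (R3‖R_L) = 138.1 kΩ, so V_A = 15.2 × 138.1/142.0 = 14.78 V.
Then V_B = V_A × (R3‖R_L)/(R2 + R3‖R_L) = 14.78 × 60.45/138.1 = 6.47 V.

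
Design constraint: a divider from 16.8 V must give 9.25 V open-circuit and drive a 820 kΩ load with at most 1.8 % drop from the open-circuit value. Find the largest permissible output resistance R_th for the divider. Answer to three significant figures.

Loading drop = R_th/(R_th + R_L) ≤ 0.0180, so R_th ≤ R_L · ε/(1−ε) = 820 kΩ × 0.0180/0.9820 = 15.0 kΩ.

R_th ≤ 15.0 kΩ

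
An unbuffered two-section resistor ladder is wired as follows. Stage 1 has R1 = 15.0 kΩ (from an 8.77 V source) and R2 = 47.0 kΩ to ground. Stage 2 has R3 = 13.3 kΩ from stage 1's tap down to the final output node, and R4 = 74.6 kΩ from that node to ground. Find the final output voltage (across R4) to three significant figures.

Stage 2 presents R3+R4 = 87.90 kΩ as a load on stage 1's tap.
Stage 1's lower leg becomes R2‖(R3+R4) = 30.62 kΩ, so V_mid = 8.77 × 30.62/45.62 = 5.887 V.
Stage 2 is itself unloaded: V_out = V_mid × R4/(R3+R4) = 5.887 × 74.6/87.90 = 5.00 V.

V_out ≈ 5.00 V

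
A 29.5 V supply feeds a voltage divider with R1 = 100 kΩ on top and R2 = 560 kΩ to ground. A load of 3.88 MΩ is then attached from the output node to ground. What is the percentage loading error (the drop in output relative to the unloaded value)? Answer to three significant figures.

The divider's output (Thévenin) resistance is R1‖R2 = 84.85 kΩ.
Fractional drop under load = R_th/(R_th + R_L) = 84.85 / (84.85 + 3880) = 0.02140.
So the output falls by 2.14 %.

2.14 %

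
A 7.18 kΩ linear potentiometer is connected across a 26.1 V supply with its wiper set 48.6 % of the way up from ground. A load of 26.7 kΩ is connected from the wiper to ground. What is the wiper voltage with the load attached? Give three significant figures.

The wiper splits the pot into (1−α)R = 3.691 kΩ above and αR = 3.489 kΩ below.
Lower section ‖ load = 3.086 kΩ.
V_wiper = 26.1 × 3.086/(3.691 + 3.086) = 11.9 V.

V ≈ 11.9 V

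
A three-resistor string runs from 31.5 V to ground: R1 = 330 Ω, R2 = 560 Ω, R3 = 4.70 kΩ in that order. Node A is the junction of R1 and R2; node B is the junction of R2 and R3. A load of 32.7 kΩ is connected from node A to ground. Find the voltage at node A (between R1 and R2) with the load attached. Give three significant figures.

V ≈ 29.4 V

Below node A the series string R2+R3 = 5260 Ω sits in parallel with the 32700 Ω load: 4531 Ω.
V_A = 31.5 × 4531/(330 + 4531) = 29.4 V.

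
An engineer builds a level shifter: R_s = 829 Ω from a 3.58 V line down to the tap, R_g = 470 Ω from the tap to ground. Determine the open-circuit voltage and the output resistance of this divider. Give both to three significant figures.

V_th is the open-circuit tap voltage: 3.58 × 470/(829 + 470) = 1.30 V.
With the supply zeroed, R_s and R_g appear in parallel from the tap: R_th = R_s‖R_g = (829 × 470)/1299 = 300 Ω.

V_th = 1.30 V, R_th = 300 Ω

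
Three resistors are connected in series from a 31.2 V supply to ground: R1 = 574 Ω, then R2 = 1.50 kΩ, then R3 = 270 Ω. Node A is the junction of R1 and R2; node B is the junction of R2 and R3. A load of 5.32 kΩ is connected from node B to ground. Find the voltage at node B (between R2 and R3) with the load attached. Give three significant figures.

At node B, R3 is in parallel with the load: R3‖R_L = 257.0 Ω.
Below node A the resistance is R2 + (R3‖R_L) = 1757 Ω, so V_A = 31.2 × 1757/2331 = 23.52 V.
Then V_B = V_A × (R3‖R_L)/(R2 + R3‖R_L) = 23.52 × 257.0/1757 = 3.44 V.

V ≈ 3.44 V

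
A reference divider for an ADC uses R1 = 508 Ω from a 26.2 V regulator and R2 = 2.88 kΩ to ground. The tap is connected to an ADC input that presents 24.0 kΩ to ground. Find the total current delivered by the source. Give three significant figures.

I ≈ 8.51 mA

R2‖R_L = 2571 Ω, so the source sees R1 + R2‖R_L = 3079 Ω.
I = 26.2 V / 3079 Ω = 8.51 mA.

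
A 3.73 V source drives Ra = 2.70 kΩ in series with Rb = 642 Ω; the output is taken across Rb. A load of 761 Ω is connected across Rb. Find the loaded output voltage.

V_out ≈ 0.426 V

The load sits in parallel with Rb: Rb‖R_L = (642 × 761) / (642 + 761) = 348.2 Ω.
V_out = 3.73 × 348.2 / (2700 + 348.2) = 3.73 × 348.2/3048 = 0.426 V.
(Unloaded it would have been 0.717 V.)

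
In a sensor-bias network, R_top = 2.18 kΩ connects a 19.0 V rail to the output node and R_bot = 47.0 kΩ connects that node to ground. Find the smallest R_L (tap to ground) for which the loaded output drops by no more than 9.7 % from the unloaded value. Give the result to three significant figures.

Output resistance R_th = R_top‖R_bot = (2.18 × 47.0)/49.18 = 2.083 kΩ.
The fractional drop is R_th/(R_th + R_L); requiring this ≤ 0.0970 gives R_L ≥ R_th(1/0.0970 − 1) = 2.083 × 9.309 = 19.4 kΩ.

R_L(min) ≈ 19.4 kΩ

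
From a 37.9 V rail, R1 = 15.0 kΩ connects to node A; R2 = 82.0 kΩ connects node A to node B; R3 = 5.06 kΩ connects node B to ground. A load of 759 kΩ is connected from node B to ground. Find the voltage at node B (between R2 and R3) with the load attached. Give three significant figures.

At node B, R3 is in parallel with the load: R3‖R_L = 5.026 kΩ.
Below node A the resistance is R2 + (R3‖R_L) = 87.03 kΩ, so V_A = 37.9 × 87.03/102.0 = 32.33 V.
Then V_B = V_A × (R3‖R_L)/(R2 + R3‖R_L) = 32.33 × 5.026/87.03 = 1.87 V.

V ≈ 1.87 V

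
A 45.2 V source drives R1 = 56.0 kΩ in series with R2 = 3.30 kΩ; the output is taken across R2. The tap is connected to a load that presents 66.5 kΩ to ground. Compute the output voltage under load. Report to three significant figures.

V_out ≈ 2.40 V

The load sits in parallel with R2: R2‖R_L = (3.30 × 66.5) / (3.30 + 66.5) = 3.144 kΩ.
V_out = 45.2 × 3.144 / (56.0 + 3.144) = 45.2 × 3.144/59.14 = 2.40 V.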